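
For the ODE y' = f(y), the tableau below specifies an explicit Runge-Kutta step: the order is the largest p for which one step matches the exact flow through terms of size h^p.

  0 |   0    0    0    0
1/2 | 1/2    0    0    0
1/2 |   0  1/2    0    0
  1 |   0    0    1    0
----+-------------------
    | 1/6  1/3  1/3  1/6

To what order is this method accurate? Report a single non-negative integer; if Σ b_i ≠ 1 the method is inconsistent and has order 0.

b = (1/6, 1/3, 1/3, 1/6)
c = (0, 1/2, 1/2, 1)
Ac = (0, 0, 1/4, 1/2)
Σ b_i: 1/6·1 + 1/3·1 + 1/3·1 + 1/6·1 = 1 ✓
b·c: 1/3·1/2 + 1/3·1/2 + 1/6·1 = 1/2 ✓
b·c²: 1/3·1/4 + 1/3·1/4 + 1/6·1 = 1/3 ✓
b·Ac: 1/3·1/4 + 1/6·1/2 = 1/6 ✓
b·c³: 1/3·1/8 + 1/3·1/8 + 1/6·1 = 1/4 ✓
b·(c∘Ac): 1/3·1/8 + 1/6·1/2 = 1/8 ✓
b·Ac²: 1/3·1/8 + 1/6·1/4 = 1/12 ✓
b·A²c: 1/6·1/4 = 1/24 ✓; 4 stages ⇒ order 4.

4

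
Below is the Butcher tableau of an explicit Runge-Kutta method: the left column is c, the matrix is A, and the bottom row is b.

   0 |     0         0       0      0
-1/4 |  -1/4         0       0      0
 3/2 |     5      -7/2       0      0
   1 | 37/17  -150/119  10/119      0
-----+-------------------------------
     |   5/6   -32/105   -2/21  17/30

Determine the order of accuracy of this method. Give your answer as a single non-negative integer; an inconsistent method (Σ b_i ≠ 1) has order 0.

b = (5/6, -32/105, -2/21, 17/30)
c = (0, -1/4, 3/2, 1)
Ac = (0, 0, 7/8, 15/34)
Σ b_i: 5/6·1 + (-32/105)·1 + (-2/21)·1 + 17/30·1 = 1 ✓
b·c: (-32/105)·(-1/4) + (-2/21)·3/2 + 17/30·1 = 1/2 ✓
b·c²: (-32/105)·1/16 + (-2/21)·9/4 + 17/30·1 = 1/3 ✓
b·Ac: (-2/21)·7/8 + 17/30·15/34 = 1/6 ✓
b·c³: (-32/105)·(-1/64) + (-2/21)·27/8 + 17/30·1 = 1/4 ✓
b·(c∘Ac): (-2/21)·21/16 + 17/30·15/34 = 1/8 ✓
b·Ac²: (-2/21)·(-7/32) + 17/30·15/136 = 1/12 ✓
b·A²c: 17/30·5/68 = 1/24 ✓; 4 stages ⇒ order 4.

4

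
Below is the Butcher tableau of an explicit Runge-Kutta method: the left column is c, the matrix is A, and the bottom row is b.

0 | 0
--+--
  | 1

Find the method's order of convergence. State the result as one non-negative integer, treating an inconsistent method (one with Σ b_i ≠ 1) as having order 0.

1

b = (1)
c = (0)
Σ b_i: 1·1 = 1 ✓; 1 stage ⇒ order 1.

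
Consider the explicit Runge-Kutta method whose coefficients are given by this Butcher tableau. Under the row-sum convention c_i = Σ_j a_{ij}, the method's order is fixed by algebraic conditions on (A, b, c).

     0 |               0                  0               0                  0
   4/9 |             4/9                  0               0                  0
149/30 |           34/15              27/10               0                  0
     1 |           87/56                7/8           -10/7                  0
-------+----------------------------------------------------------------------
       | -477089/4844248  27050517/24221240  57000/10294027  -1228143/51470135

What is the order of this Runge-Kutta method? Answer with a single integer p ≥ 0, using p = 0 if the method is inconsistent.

b = (-477089/4844248, 27050517/24221240, 57000/10294027, -1228143/51470135)
c = (0, 4/9, 149/30, 1)
Ac = (0, 0, 6/5, -845/126)
Σ b_i: (-477089/4844248)·1 + 27050517/24221240·1 + 57000/10294027·1 + (-1228143/51470135)·1 = 1 ✓
b·c: 27050517/24221240·4/9 + 57000/10294027·149/30 + (-1228143/51470135)·1 = 1/2 ✓
b·c²: 27050517/24221240·16/81 + 57000/10294027·22201/900 + (-1228143/51470135)·1 = 1/3 ✓
b·Ac: 57000/10294027·6/5 + (-1228143/51470135)·(-845/126) = 1/6 ✓
b·c³: 27050517/24221240·64/729 + 57000/10294027·3307949/27000 + (-1228143/51470135)·1 = 4101412/5449779 ≠ 1/4 ⇒ order 3.
b·(c∘Ac): 57000/10294027·149/25 + (-1228143/51470135)·(-845/126) = 701291/3633186 ≠ 1/8
b·Ac²: 57000/10294027·8/15 + (-1228143/51470135)·(-198829/5670) = 11669156407/13896936450 ≠ 1/12
b·A²c: (-1228143/51470135)·(-12/7) = 2105388/51470135 ≠ 1/24

3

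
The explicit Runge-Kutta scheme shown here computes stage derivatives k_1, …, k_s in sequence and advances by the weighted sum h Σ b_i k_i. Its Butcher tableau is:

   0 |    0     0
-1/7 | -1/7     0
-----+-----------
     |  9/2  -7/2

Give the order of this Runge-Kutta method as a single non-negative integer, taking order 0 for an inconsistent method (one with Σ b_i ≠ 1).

2

b = (9/2, -7/2)
c = (0, -1/7)
Σ b_i: 9/2·1 + (-7/2)·1 = 1 ✓
b·c: (-7/2)·(-1/7) = 1/2 ✓; 2 stages ⇒ order 2.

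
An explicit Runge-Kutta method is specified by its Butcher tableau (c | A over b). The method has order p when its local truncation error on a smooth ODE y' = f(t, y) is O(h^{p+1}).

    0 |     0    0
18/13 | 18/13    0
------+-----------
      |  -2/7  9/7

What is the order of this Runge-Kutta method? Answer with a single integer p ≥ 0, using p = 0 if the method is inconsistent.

b = (-2/7, 9/7)
c = (0, 18/13)
Σ b_i: (-2/7)·1 + 9/7·1 = 1 ✓
b·c: 9/7·18/13 = 162/91 ≠ 1/2 ⇒ order 1.

1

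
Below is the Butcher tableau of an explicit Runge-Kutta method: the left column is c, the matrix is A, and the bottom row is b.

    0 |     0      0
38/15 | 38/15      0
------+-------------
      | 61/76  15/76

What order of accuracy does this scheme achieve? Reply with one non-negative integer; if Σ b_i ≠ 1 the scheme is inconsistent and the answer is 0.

b = (61/76, 15/76)
c = (0, 38/15)
Σ b_i: 61/76·1 + 15/76·1 = 1 ✓
b·c: 15/76·38/15 = 1/2 ✓; 2 stages ⇒ order 2.

2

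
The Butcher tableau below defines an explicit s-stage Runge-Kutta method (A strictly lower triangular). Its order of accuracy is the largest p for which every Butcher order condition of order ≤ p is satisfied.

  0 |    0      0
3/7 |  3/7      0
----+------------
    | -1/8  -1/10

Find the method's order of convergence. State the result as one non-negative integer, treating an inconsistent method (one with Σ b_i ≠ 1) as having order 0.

0

b = (-1/8, -1/10)
c = (0, 3/7)
Σ b_i: (-1/8)·1 + (-1/10)·1 = -9/40 ≠ 1 ⇒ order 0.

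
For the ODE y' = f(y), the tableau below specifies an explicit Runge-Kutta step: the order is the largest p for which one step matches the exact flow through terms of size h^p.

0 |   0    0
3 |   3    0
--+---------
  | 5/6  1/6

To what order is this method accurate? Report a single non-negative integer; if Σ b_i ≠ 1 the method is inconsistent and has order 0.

2

b = (5/6, 1/6)
c = (0, 3)
Σ b_i: 5/6·1 + 1/6·1 = 1 ✓
b·c: 1/6·3 = 1/2 ✓; 2 stages ⇒ order 2.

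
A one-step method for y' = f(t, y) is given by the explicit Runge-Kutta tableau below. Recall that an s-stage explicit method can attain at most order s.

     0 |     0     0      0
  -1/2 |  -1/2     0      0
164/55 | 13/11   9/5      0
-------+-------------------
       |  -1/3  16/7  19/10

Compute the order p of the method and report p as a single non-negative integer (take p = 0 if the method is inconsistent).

0

b = (-1/3, 16/7, 19/10)
c = (0, -1/2, 164/55)
Ac = (0, 0, -9/10)
Σ b_i: (-1/3)·1 + 16/7·1 + 19/10·1 = 809/210 ≠ 1 ⇒ order 0.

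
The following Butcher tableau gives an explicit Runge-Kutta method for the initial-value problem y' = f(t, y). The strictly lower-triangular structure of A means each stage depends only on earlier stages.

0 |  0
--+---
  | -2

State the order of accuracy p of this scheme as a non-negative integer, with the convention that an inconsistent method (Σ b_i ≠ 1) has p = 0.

0

b = (-2)
c = (0)
Σ b_i: (-2)·1 = -2 ≠ 1 ⇒ order 0.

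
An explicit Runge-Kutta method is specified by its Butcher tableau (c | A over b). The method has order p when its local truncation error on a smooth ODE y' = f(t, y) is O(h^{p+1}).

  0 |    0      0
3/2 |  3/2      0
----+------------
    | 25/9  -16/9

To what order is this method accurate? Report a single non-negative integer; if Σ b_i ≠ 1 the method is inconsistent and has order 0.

1

b = (25/9, -16/9)
c = (0, 3/2)
Σ b_i: 25/9·1 + (-16/9)·1 = 1 ✓
b·c: (-16/9)·3/2 = -8/3 ≠ 1/2 ⇒ order 1.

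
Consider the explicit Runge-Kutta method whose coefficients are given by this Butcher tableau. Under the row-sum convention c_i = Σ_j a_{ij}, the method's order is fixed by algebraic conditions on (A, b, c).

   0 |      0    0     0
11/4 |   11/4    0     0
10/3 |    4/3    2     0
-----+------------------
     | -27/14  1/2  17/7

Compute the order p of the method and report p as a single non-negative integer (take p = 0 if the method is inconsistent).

b = (-27/14, 1/2, 17/7)
c = (0, 11/4, 10/3)
Ac = (0, 0, 11/2)
Σ b_i: (-27/14)·1 + 1/2·1 + 17/7·1 = 1 ✓
b·c: 1/2·11/4 + 17/7·10/3 = 1591/168 ≠ 1/2 ⇒ order 1.

1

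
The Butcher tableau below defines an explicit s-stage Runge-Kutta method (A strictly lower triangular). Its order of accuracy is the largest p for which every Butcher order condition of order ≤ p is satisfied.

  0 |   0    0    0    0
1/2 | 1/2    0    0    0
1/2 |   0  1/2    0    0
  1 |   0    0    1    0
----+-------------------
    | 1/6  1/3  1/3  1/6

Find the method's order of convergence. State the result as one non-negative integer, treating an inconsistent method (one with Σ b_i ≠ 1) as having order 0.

b = (1/6, 1/3, 1/3, 1/6)
c = (0, 1/2, 1/2, 1)
Ac = (0, 0, 1/4, 1/2)
Σ b_i: 1/6·1 + 1/3·1 + 1/3·1 + 1/6·1 = 1 ✓
b·c: 1/3·1/2 + 1/3·1/2 + 1/6·1 = 1/2 ✓
b·c²: 1/3·1/4 + 1/3·1/4 + 1/6·1 = 1/3 ✓
b·Ac: 1/3·1/4 + 1/6·1/2 = 1/6 ✓
b·c³: 1/3·1/8 + 1/3·1/8 + 1/6·1 = 1/4 ✓
b·(c∘Ac): 1/3·1/8 + 1/6·1/2 = 1/8 ✓
b·Ac²: 1/3·1/8 + 1/6·1/4 = 1/12 ✓
b·A²c: 1/6·1/4 = 1/24 ✓; 4 stages ⇒ order 4.

4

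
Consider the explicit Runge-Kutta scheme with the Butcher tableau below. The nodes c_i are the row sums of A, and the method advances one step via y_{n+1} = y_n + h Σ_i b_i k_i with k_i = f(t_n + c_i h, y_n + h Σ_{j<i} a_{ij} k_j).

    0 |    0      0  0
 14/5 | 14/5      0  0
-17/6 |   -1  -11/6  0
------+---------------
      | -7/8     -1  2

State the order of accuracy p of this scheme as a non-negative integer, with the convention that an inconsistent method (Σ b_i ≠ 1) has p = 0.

b = (-7/8, -1, 2)
c = (0, 14/5, -17/6)
Ac = (0, 0, -77/15)
Σ b_i: (-7/8)·1 + (-1)·1 + 2·1 = 1/8 ≠ 1 ⇒ order 0.

0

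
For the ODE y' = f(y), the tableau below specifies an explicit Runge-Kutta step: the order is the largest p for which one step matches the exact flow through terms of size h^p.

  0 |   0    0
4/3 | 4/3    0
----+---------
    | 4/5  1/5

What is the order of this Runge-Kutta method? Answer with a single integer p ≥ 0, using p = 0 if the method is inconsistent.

1

b = (4/5, 1/5)
c = (0, 4/3)
Σ b_i: 4/5·1 + 1/5·1 = 1 ✓
b·c: 1/5·4/3 = 4/15 ≠ 1/2 ⇒ order 1.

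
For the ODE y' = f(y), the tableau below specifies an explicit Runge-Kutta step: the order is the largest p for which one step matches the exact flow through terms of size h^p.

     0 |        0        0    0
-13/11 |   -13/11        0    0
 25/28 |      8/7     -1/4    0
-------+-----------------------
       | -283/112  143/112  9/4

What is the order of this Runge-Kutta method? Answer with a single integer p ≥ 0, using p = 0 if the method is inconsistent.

b = (-283/112, 143/112, 9/4)
c = (0, -13/11, 25/28)
Ac = (0, 0, 13/44)
Σ b_i: (-283/112)·1 + 143/112·1 + 9/4·1 = 1 ✓
b·c: 143/112·(-13/11) + 9/4·25/28 = 1/2 ✓
b·c²: 143/112·169/121 + 9/4·625/784 = 123391/34496 ≠ 1/3 ⇒ order 2.
b·Ac: 9/4·13/44 = 117/176 ≠ 1/6

2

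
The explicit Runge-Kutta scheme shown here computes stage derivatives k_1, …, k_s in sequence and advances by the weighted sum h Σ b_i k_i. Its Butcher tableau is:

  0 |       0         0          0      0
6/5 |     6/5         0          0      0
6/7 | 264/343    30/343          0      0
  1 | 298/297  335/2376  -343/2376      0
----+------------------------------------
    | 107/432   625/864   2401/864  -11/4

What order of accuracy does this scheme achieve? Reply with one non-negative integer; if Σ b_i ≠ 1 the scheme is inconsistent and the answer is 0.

b = (107/432, 625/864, 2401/864, -11/4)
c = (0, 6/5, 6/7, 1)
Ac = (0, 0, 36/343, 1/22)
Σ b_i: 107/432·1 + 625/864·1 + 2401/864·1 + (-11/4)·1 = 1 ✓
b·c: 625/864·6/5 + 2401/864·6/7 + (-11/4)·1 = 1/2 ✓
b·c²: 625/864·36/25 + 2401/864·36/49 + (-11/4)·1 = 1/3 ✓
b·Ac: 2401/864·36/343 + (-11/4)·1/22 = 1/6 ✓
b·c³: 625/864·216/125 + 2401/864·216/343 + (-11/4)·1 = 1/4 ✓
b·(c∘Ac): 2401/864·216/2401 + (-11/4)·1/22 = 1/8 ✓
b·Ac²: 2401/864·216/1715 + (-11/4)·16/165 = 1/12 ✓
b·A²c: (-11/4)·(-1/66) = 1/24 ✓; 4 stages ⇒ order 4.

4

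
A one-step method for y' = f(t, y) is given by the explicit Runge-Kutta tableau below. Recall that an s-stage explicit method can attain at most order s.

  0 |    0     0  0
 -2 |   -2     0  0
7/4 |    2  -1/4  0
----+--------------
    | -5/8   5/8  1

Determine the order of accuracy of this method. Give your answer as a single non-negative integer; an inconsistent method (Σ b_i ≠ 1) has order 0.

b = (-5/8, 5/8, 1)
c = (0, -2, 7/4)
Ac = (0, 0, 1/2)
Σ b_i: (-5/8)·1 + 5/8·1 + 1·1 = 1 ✓
b·c: 5/8·(-2) + 1·7/4 = 1/2 ✓
b·c²: 5/8·4 + 1·49/16 = 89/16 ≠ 1/3 ⇒ order 2.
b·Ac: 1·1/2 = 1/2 ≠ 1/6

2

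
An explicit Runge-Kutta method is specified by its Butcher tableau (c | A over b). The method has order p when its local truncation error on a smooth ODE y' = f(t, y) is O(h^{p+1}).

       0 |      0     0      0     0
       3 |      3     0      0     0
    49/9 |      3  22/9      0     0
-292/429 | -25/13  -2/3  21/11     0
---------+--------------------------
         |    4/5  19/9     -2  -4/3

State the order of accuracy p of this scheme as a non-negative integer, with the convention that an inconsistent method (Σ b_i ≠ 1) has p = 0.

b = (4/5, 19/9, -2, -4/3)
c = (0, 3, 49/9, -292/429)
Ac = (0, 0, 22/3, 277/33)
Σ b_i: 4/5·1 + 19/9·1 + (-2)·1 + (-4/3)·1 = -19/45 ≠ 1 ⇒ order 0.

0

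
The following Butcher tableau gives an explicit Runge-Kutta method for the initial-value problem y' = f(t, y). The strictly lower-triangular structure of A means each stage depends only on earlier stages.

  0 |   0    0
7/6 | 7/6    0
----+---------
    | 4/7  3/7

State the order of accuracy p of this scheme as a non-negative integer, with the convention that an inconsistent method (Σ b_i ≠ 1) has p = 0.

2

b = (4/7, 3/7)
c = (0, 7/6)
Σ b_i: 4/7·1 + 3/7·1 = 1 ✓
b·c: 3/7·7/6 = 1/2 ✓; 2 stages ⇒ order 2.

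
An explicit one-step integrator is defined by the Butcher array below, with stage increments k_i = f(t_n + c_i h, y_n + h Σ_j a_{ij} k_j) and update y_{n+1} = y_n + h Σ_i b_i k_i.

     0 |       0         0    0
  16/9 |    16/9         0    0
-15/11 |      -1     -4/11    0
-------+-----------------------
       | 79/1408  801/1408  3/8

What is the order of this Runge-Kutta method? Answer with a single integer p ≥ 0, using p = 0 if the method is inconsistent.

2

b = (79/1408, 801/1408, 3/8)
c = (0, 16/9, -15/11)
Ac = (0, 0, -64/99)
Σ b_i: 79/1408·1 + 801/1408·1 + 3/8·1 = 1 ✓
b·c: 801/1408·16/9 + 3/8·(-15/11) = 1/2 ✓
b·c²: 801/1408·256/81 + 3/8·225/121 = 21739/8712 ≠ 1/3 ⇒ order 2.
b·Ac: 3/8·(-64/99) = -8/33 ≠ 1/6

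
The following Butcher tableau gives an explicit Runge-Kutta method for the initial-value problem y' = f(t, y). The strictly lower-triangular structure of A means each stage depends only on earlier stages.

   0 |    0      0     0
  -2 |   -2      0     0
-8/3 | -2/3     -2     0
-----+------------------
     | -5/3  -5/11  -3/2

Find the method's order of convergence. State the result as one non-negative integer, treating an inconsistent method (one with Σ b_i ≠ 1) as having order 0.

0

b = (-5/3, -5/11, -3/2)
c = (0, -2, -8/3)
Ac = (0, 0, 4)
Σ b_i: (-5/3)·1 + (-5/11)·1 + (-3/2)·1 = -239/66 ≠ 1 ⇒ order 0.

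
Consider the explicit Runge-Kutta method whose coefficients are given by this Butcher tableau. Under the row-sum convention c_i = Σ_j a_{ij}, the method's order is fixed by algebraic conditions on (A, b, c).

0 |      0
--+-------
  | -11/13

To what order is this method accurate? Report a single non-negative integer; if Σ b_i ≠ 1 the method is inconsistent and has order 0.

b = (-11/13)
c = (0)
Σ b_i: (-11/13)·1 = -11/13 ≠ 1 ⇒ order 0.

0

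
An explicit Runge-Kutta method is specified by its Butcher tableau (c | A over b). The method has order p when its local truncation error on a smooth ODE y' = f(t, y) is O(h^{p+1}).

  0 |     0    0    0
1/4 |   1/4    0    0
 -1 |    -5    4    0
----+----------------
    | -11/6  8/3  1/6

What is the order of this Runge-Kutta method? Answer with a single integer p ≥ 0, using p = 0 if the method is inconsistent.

3

b = (-11/6, 8/3, 1/6)
c = (0, 1/4, -1)
Ac = (0, 0, 1)
Σ b_i: (-11/6)·1 + 8/3·1 + 1/6·1 = 1 ✓
b·c: 8/3·1/4 + 1/6·(-1) = 1/2 ✓
b·c²: 8/3·1/16 + 1/6·1 = 1/3 ✓
b·Ac: 1/6·1 = 1/6 ✓; 3 stages ⇒ order 3.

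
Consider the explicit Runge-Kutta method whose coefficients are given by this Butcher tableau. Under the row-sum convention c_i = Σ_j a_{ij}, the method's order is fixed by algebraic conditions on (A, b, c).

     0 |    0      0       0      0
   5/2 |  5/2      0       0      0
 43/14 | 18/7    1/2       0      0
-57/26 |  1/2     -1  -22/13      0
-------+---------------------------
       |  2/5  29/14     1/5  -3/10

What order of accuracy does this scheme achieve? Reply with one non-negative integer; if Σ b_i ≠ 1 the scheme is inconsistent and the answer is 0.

b = (2/5, 29/14, 1/5, -3/10)
c = (0, 5/2, 43/14, -57/26)
Ac = (0, 0, 5/4, -1401/182)
Σ b_i: 2/5·1 + 29/14·1 + 1/5·1 + (-3/10)·1 = 83/35 ≠ 1 ⇒ order 0.

0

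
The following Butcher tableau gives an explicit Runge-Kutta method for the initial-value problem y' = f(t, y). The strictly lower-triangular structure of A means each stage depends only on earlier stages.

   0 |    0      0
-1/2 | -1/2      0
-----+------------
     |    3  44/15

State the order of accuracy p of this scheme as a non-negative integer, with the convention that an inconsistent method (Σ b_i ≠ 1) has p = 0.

b = (3, 44/15)
c = (0, -1/2)
Σ b_i: 3·1 + 44/15·1 = 89/15 ≠ 1 ⇒ order 0.

0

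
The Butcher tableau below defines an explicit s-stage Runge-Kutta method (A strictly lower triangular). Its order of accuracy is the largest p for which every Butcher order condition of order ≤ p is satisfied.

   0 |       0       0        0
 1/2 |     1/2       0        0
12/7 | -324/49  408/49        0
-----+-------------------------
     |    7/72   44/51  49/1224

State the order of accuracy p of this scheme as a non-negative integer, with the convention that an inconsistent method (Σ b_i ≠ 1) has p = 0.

3

b = (7/72, 44/51, 49/1224)
c = (0, 1/2, 12/7)
Ac = (0, 0, 204/49)
Σ b_i: 7/72·1 + 44/51·1 + 49/1224·1 = 1 ✓
b·c: 44/51·1/2 + 49/1224·12/7 = 1/2 ✓
b·c²: 44/51·1/4 + 49/1224·144/49 = 1/3 ✓
b·Ac: 49/1224·204/49 = 1/6 ✓; 3 stages ⇒ order 3.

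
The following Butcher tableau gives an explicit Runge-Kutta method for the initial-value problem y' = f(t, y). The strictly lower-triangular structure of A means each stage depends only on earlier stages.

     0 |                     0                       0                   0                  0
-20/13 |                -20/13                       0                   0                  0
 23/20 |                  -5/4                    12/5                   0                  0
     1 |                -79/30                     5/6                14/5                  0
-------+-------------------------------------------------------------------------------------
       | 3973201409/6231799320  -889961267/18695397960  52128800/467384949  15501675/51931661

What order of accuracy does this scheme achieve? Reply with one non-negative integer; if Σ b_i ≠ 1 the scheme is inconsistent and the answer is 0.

b = (3973201409/6231799320, -889961267/18695397960, 52128800/467384949, 15501675/51931661)
c = (0, -20/13, 23/20, 1)
Ac = (0, 0, -48/13, 3779/1950)
Σ b_i: 3973201409/6231799320·1 + (-889961267/18695397960)·1 + 52128800/467384949·1 + 15501675/51931661·1 = 1 ✓
b·c: (-889961267/18695397960)·(-20/13) + 52128800/467384949·23/20 + 15501675/51931661·1 = 1/2 ✓
b·c²: (-889961267/18695397960)·400/169 + 52128800/467384949·529/400 + 15501675/51931661·1 = 1/3 ✓
b·Ac: 52128800/467384949·(-48/13) + 15501675/51931661·3779/1950 = 1/6 ✓
b·c³: (-889961267/18695397960)·(-8000/2197) + 52128800/467384949·12167/8000 + 15501675/51931661·1 = 12991875427/20253347790 ≠ 1/4 ⇒ order 3.
b·(c∘Ac): 52128800/467384949·(-276/65) + 15501675/51931661·3779/1950 = 424893353/4050669558 ≠ 1/8
b·Ac²: 52128800/467384949·960/169 + 15501675/51931661·2877421/507000 = 188572495939/81013391160 ≠ 1/12
b·A²c: 15501675/51931661·(-672/65) = -2083425120/675111593 ≠ 1/24

3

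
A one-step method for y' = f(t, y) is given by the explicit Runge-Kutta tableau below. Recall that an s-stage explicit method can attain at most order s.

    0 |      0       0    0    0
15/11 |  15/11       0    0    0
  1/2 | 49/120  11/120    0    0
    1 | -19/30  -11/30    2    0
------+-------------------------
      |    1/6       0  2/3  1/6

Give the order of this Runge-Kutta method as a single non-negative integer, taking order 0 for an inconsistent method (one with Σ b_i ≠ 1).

4

b = (1/6, 0, 2/3, 1/6)
c = (0, 15/11, 1/2, 1)
Ac = (0, 0, 1/8, 1/2)
Σ b_i: 1/6·1 + 2/3·1 + 1/6·1 = 1 ✓
b·c: 2/3·1/2 + 1/6·1 = 1/2 ✓
b·c²: 2/3·1/4 + 1/6·1 = 1/3 ✓
b·Ac: 2/3·1/8 + 1/6·1/2 = 1/6 ✓
b·c³: 2/3·1/8 + 1/6·1 = 1/4 ✓
b·(c∘Ac): 2/3·1/16 + 1/6·1/2 = 1/8 ✓
b·Ac²: 2/3·15/88 + 1/6·(-2/11) = 1/12 ✓
b·A²c: 1/6·1/4 = 1/24 ✓; 4 stages ⇒ order 4.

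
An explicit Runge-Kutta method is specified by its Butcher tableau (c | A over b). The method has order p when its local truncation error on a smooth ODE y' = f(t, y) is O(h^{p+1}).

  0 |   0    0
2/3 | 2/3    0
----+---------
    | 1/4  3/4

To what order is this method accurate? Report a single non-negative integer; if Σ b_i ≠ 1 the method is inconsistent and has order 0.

b = (1/4, 3/4)
c = (0, 2/3)
Σ b_i: 1/4·1 + 3/4·1 = 1 ✓
b·c: 3/4·2/3 = 1/2 ✓; 2 stages ⇒ order 2.

2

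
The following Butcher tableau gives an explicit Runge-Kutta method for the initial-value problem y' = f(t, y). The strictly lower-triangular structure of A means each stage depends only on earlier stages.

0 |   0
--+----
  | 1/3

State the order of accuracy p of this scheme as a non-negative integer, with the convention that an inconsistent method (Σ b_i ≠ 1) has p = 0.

0

b = (1/3)
c = (0)
Σ b_i: 1/3·1 = 1/3 ≠ 1 ⇒ order 0.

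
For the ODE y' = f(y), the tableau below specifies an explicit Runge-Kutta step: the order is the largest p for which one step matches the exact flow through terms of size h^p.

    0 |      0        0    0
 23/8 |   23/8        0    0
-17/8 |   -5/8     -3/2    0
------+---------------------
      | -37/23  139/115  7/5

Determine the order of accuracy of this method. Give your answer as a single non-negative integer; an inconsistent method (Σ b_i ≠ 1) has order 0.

2

b = (-37/23, 139/115, 7/5)
c = (0, 23/8, -17/8)
Ac = (0, 0, -69/16)
Σ b_i: (-37/23)·1 + 139/115·1 + 7/5·1 = 1 ✓
b·c: 139/115·23/8 + 7/5·(-17/8) = 1/2 ✓
b·c²: 139/115·529/64 + 7/5·289/64 = 261/16 ≠ 1/3 ⇒ order 2.
b·Ac: 7/5·(-69/16) = -483/80 ≠ 1/6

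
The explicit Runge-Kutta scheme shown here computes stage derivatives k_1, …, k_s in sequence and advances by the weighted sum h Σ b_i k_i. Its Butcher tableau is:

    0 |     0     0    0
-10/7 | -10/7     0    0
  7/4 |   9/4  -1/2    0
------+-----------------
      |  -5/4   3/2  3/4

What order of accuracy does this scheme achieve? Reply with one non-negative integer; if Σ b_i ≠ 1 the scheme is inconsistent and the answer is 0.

1

b = (-5/4, 3/2, 3/4)
c = (0, -10/7, 7/4)
Ac = (0, 0, 5/7)
Σ b_i: (-5/4)·1 + 3/2·1 + 3/4·1 = 1 ✓
b·c: 3/2·(-10/7) + 3/4·7/4 = -93/112 ≠ 1/2 ⇒ order 1.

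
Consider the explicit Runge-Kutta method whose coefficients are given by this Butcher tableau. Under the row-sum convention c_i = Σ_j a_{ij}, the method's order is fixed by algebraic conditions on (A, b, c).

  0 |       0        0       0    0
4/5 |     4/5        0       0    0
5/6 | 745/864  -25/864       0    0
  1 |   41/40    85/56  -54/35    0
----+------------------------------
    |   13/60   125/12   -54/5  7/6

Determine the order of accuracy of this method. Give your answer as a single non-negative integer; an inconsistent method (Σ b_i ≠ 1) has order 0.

b = (13/60, 125/12, -54/5, 7/6)
c = (0, 4/5, 5/6, 1)
Ac = (0, 0, -5/216, -1/14)
Σ b_i: 13/60·1 + 125/12·1 + (-54/5)·1 + 7/6·1 = 1 ✓
b·c: 125/12·4/5 + (-54/5)·5/6 + 7/6·1 = 1/2 ✓
b·c²: 125/12·16/25 + (-54/5)·25/36 + 7/6·1 = 1/3 ✓
b·Ac: (-54/5)·(-5/216) + 7/6·(-1/14) = 1/6 ✓
b·c³: 125/12·64/125 + (-54/5)·125/216 + 7/6·1 = 1/4 ✓
b·(c∘Ac): (-54/5)·(-25/1296) + 7/6·(-1/14) = 1/8 ✓
b·Ac²: (-54/5)·(-1/54) + 7/6·(-1/10) = 1/12 ✓
b·A²c: 7/6·1/28 = 1/24 ✓; 4 stages ⇒ order 4.

4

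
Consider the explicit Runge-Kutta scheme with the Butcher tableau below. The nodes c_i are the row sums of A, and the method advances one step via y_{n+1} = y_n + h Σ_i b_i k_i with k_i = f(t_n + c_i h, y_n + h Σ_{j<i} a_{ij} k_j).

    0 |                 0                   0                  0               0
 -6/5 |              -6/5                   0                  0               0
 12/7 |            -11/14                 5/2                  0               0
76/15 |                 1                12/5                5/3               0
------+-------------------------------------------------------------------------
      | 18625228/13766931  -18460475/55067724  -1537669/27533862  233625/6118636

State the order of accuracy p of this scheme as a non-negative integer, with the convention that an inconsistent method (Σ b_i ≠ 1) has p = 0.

3

b = (18625228/13766931, -18460475/55067724, -1537669/27533862, 233625/6118636)
c = (0, -6/5, 12/7, 76/15)
Ac = (0, 0, -3, -4/175)
Σ b_i: 18625228/13766931·1 + (-18460475/55067724)·1 + (-1537669/27533862)·1 + 233625/6118636·1 = 1 ✓
b·c: (-18460475/55067724)·(-6/5) + (-1537669/27533862)·12/7 + 233625/6118636·76/15 = 1/2 ✓
b·c²: (-18460475/55067724)·36/25 + (-1537669/27533862)·144/49 + 233625/6118636·5776/225 = 1/3 ✓
b·Ac: (-1537669/27533862)·(-3) + 233625/6118636·(-4/175) = 1/6 ✓
b·c³: (-18460475/55067724)·(-216/125) + (-1537669/27533862)·1728/343 + 233625/6118636·438976/3375 = 362360626/68834655 ≠ 1/4 ⇒ order 3.
b·(c∘Ac): (-1537669/27533862)·(-36/7) + 233625/6118636·(-304/2625) = 432570/1529659 ≠ 1/8
b·Ac²: (-1537669/27533862)·18/5 + 233625/6118636·51168/6125 = 6313637/53538065 ≠ 1/12
b·A²c: 233625/6118636·(-5) = -1168125/6118636 ≠ 1/24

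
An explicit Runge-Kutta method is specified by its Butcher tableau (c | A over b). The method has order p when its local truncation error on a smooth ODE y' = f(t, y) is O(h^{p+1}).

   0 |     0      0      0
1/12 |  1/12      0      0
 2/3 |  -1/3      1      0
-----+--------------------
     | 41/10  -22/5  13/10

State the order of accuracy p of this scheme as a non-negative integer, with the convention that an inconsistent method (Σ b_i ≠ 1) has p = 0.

b = (41/10, -22/5, 13/10)
c = (0, 1/12, 2/3)
Ac = (0, 0, 1/12)
Σ b_i: 41/10·1 + (-22/5)·1 + 13/10·1 = 1 ✓
b·c: (-22/5)·1/12 + 13/10·2/3 = 1/2 ✓
b·c²: (-22/5)·1/144 + 13/10·4/9 = 197/360 ≠ 1/3 ⇒ order 2.
b·Ac: 13/10·1/12 = 13/120 ≠ 1/6

2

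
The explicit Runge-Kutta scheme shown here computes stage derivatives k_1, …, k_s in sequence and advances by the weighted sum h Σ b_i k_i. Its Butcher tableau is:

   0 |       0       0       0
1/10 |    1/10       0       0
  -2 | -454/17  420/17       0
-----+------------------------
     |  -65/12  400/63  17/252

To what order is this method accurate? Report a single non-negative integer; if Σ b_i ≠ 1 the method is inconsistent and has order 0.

3

b = (-65/12, 400/63, 17/252)
c = (0, 1/10, -2)
Ac = (0, 0, 42/17)
Σ b_i: (-65/12)·1 + 400/63·1 + 17/252·1 = 1 ✓
b·c: 400/63·1/10 + 17/252·(-2) = 1/2 ✓
b·c²: 400/63·1/100 + 17/252·4 = 1/3 ✓
b·Ac: 17/252·42/17 = 1/6 ✓; 3 stages ⇒ order 3.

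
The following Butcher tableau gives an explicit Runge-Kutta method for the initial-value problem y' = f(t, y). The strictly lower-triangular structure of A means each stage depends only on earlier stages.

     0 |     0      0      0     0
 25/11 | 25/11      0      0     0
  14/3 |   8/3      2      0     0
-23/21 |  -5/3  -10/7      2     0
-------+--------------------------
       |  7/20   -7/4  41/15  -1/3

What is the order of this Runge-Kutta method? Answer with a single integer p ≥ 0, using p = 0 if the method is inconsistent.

b = (7/20, -7/4, 41/15, -1/3)
c = (0, 25/11, 14/3, -23/21)
Ac = (0, 0, 50/11, 1406/231)
Σ b_i: 7/20·1 + (-7/4)·1 + 41/15·1 + (-1/3)·1 = 1 ✓
b·c: (-7/4)·25/11 + 41/15·14/3 + (-1/3)·(-23/21) = 126727/13860 ≠ 1/2 ⇒ order 1.

1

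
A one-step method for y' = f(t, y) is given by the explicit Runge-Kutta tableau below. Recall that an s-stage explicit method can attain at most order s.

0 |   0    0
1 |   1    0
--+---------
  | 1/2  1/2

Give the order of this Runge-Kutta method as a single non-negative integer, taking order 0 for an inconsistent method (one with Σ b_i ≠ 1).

2

b = (1/2, 1/2)
c = (0, 1)
Σ b_i: 1/2·1 + 1/2·1 = 1 ✓
b·c: 1/2·1 = 1/2 ✓; 2 stages ⇒ order 2.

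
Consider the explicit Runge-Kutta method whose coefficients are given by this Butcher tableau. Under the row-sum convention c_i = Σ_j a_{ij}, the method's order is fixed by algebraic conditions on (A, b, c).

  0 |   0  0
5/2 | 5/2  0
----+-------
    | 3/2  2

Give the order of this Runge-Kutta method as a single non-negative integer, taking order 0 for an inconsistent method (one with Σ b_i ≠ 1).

b = (3/2, 2)
c = (0, 5/2)
Σ b_i: 3/2·1 + 2·1 = 7/2 ≠ 1 ⇒ order 0.

0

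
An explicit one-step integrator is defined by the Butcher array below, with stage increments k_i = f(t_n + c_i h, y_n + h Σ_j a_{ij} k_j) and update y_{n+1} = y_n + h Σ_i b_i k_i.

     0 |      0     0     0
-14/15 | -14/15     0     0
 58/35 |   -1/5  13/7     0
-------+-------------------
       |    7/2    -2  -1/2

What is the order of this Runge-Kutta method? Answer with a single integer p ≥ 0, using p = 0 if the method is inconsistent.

1

b = (7/2, -2, -1/2)
c = (0, -14/15, 58/35)
Ac = (0, 0, -26/15)
Σ b_i: 7/2·1 + (-2)·1 + (-1/2)·1 = 1 ✓
b·c: (-2)·(-14/15) + (-1/2)·58/35 = 109/105 ≠ 1/2 ⇒ order 1.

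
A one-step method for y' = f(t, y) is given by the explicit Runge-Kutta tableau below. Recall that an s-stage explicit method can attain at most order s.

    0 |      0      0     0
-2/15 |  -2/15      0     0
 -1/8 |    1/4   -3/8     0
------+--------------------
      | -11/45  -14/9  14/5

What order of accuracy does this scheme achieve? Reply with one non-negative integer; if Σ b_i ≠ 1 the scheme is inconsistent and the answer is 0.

b = (-11/45, -14/9, 14/5)
c = (0, -2/15, -1/8)
Ac = (0, 0, 1/20)
Σ b_i: (-11/45)·1 + (-14/9)·1 + 14/5·1 = 1 ✓
b·c: (-14/9)·(-2/15) + 14/5·(-1/8) = -77/540 ≠ 1/2 ⇒ order 1.

1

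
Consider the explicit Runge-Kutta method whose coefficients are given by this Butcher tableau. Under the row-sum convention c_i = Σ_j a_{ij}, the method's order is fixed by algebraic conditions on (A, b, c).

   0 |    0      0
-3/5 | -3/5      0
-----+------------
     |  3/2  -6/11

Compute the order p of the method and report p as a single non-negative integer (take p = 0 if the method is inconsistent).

0

b = (3/2, -6/11)
c = (0, -3/5)
Σ b_i: 3/2·1 + (-6/11)·1 = 21/22 ≠ 1 ⇒ order 0.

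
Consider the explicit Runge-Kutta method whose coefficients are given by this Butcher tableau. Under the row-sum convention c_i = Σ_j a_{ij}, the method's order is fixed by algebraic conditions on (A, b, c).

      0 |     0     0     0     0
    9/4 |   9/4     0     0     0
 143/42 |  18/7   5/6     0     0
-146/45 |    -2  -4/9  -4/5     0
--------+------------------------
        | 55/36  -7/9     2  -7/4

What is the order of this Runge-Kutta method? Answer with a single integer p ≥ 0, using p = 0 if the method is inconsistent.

1

b = (55/36, -7/9, 2, -7/4)
c = (0, 9/4, 143/42, -146/45)
Ac = (0, 0, 15/8, -391/105)
Σ b_i: 55/36·1 + (-7/9)·1 + 2·1 + (-7/4)·1 = 1 ✓
b·c: (-7/9)·9/4 + 2·143/42 + (-7/4)·(-146/45) = 13529/1260 ≠ 1/2 ⇒ order 1.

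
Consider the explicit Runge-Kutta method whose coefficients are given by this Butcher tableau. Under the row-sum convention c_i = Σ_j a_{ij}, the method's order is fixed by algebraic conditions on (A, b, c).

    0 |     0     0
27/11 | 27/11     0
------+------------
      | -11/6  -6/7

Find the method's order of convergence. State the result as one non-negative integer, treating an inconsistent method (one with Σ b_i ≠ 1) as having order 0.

0

b = (-11/6, -6/7)
c = (0, 27/11)
Σ b_i: (-11/6)·1 + (-6/7)·1 = -113/42 ≠ 1 ⇒ order 0.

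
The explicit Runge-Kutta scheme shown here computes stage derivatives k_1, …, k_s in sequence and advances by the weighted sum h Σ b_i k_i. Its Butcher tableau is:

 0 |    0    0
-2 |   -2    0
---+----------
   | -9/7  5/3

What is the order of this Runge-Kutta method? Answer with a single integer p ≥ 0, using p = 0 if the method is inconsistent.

0

b = (-9/7, 5/3)
c = (0, -2)
Σ b_i: (-9/7)·1 + 5/3·1 = 8/21 ≠ 1 ⇒ order 0.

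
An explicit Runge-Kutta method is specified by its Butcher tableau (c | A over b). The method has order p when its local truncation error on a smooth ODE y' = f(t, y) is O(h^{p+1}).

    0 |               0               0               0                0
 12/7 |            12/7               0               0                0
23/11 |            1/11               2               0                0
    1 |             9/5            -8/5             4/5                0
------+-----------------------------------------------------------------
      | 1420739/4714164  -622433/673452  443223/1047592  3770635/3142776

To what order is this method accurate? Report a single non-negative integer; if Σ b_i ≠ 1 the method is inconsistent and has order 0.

3

b = (1420739/4714164, -622433/673452, 443223/1047592, 3770635/3142776)
c = (0, 12/7, 23/11, 1)
Ac = (0, 0, 24/7, -412/385)
Σ b_i: 1420739/4714164·1 + (-622433/673452)·1 + 443223/1047592·1 + 3770635/3142776·1 = 1 ✓
b·c: (-622433/673452)·12/7 + 443223/1047592·23/11 + 3770635/3142776·1 = 1/2 ✓
b·c²: (-622433/673452)·144/49 + 443223/1047592·529/121 + 3770635/3142776·1 = 1/3 ✓
b·Ac: 443223/1047592·24/7 + 3770635/3142776·(-412/385) = 1/6 ✓
b·c³: (-622433/673452)·1728/343 + 443223/1047592·12167/1331 + 3770635/3142776·1 = 2260897/5499858 ≠ 1/4 ⇒ order 3.
b·(c∘Ac): 443223/1047592·552/77 + 3770635/3142776·(-412/385) = 9619931/5499858 ≠ 1/8
b·Ac²: 443223/1047592·288/49 + 3770635/3142776·(-35708/29645) = 63012787/60498438 ≠ 1/12
b·A²c: 3770635/3142776·96/35 = 3016508/916643 ≠ 1/24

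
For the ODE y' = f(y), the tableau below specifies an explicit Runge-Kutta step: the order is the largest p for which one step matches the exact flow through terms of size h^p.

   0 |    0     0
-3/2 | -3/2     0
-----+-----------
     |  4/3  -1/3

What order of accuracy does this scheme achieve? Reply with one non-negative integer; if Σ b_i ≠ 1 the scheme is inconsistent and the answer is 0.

2

b = (4/3, -1/3)
c = (0, -3/2)
Σ b_i: 4/3·1 + (-1/3)·1 = 1 ✓
b·c: (-1/3)·(-3/2) = 1/2 ✓; 2 stages ⇒ order 2.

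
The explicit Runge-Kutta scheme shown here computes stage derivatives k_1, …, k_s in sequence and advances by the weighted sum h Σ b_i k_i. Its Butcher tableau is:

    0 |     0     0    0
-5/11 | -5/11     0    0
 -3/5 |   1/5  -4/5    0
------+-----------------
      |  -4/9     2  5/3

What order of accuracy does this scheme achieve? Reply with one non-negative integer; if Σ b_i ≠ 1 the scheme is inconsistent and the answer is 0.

0

b = (-4/9, 2, 5/3)
c = (0, -5/11, -3/5)
Ac = (0, 0, 4/11)
Σ b_i: (-4/9)·1 + 2·1 + 5/3·1 = 29/9 ≠ 1 ⇒ order 0.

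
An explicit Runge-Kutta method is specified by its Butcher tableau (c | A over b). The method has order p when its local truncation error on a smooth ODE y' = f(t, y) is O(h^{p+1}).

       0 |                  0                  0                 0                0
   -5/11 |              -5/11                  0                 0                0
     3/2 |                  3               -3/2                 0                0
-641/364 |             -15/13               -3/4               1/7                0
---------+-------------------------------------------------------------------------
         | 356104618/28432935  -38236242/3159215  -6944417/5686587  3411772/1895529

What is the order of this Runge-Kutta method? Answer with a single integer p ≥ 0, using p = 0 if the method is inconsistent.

3

b = (356104618/28432935, -38236242/3159215, -6944417/5686587, 3411772/1895529)
c = (0, -5/11, 3/2, -641/364)
Ac = (0, 0, 15/22, 171/308)
Σ b_i: 356104618/28432935·1 + (-38236242/3159215)·1 + (-6944417/5686587)·1 + 3411772/1895529·1 = 1 ✓
b·c: (-38236242/3159215)·(-5/11) + (-6944417/5686587)·3/2 + 3411772/1895529·(-641/364) = 1/2 ✓
b·c²: (-38236242/3159215)·25/121 + (-6944417/5686587)·9/4 + 3411772/1895529·410881/132496 = 1/3 ✓
b·Ac: (-6944417/5686587)·15/22 + 3411772/1895529·171/308 = 1/6 ✓
b·c³: (-38236242/3159215)·(-125/1331) + (-6944417/5686587)·27/8 + 3411772/1895529·(-263374721/48228544) = -389020645999/30358792464 ≠ 1/4 ⇒ order 3.
b·(c∘Ac): (-6944417/5686587)·45/44 + 3411772/1895529·(-109611/112112) = -20911282/6950273 ≠ 1/8
b·Ac²: (-6944417/5686587)·(-75/242) + 3411772/1895529·141/847 = 28277827/41701638 ≠ 1/12
b·A²c: 3411772/1895529·15/154 = 1218490/6950273 ≠ 1/24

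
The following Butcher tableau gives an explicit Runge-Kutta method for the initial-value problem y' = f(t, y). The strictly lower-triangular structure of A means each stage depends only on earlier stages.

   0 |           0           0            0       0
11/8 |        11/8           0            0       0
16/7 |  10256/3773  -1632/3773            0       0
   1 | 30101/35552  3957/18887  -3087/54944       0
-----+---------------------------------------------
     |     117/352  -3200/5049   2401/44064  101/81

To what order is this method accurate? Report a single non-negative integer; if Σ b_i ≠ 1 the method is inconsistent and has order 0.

b = (117/352, -3200/5049, 2401/44064, 101/81)
c = (0, 11/8, 16/7, 1)
Ac = (0, 0, -204/343, 129/808)
Σ b_i: 117/352·1 + (-3200/5049)·1 + 2401/44064·1 + 101/81·1 = 1 ✓
b·c: (-3200/5049)·11/8 + 2401/44064·16/7 + 101/81·1 = 1/2 ✓
b·c²: (-3200/5049)·121/64 + 2401/44064·256/49 + 101/81·1 = 1/3 ✓
b·Ac: 2401/44064·(-204/343) + 101/81·129/808 = 1/6 ✓
b·c³: (-3200/5049)·1331/512 + 2401/44064·4096/343 + 101/81·1 = 1/4 ✓
b·(c∘Ac): 2401/44064·(-3264/2401) + 101/81·129/808 = 1/8 ✓
b·Ac²: 2401/44064·(-561/686) + 101/81·663/6464 = 1/12 ✓
b·A²c: 101/81·27/808 = 1/24 ✓; 4 stages ⇒ order 4.

4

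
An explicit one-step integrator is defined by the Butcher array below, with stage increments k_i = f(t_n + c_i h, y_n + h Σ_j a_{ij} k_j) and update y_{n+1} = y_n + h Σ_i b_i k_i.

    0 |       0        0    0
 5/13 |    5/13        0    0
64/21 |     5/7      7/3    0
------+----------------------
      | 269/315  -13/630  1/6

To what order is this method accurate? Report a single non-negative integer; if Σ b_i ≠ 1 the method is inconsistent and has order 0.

2

b = (269/315, -13/630, 1/6)
c = (0, 5/13, 64/21)
Ac = (0, 0, 35/39)
Σ b_i: 269/315·1 + (-13/630)·1 + 1/6·1 = 1 ✓
b·c: (-13/630)·5/13 + 1/6·64/21 = 1/2 ✓
b·c²: (-13/630)·25/169 + 1/6·4096/441 = 53143/34398 ≠ 1/3 ⇒ order 2.
b·Ac: 1/6·35/39 = 35/234 ≠ 1/6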